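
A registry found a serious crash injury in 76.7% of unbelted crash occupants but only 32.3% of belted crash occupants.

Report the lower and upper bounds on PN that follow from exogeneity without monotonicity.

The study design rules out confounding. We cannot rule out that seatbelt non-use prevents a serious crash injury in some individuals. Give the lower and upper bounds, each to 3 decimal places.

p₁ = 0.767, p₀ = 0.323.
Under exogeneity alone the bounds on PN are max{0,(p₁−p₀)/p₁} ≤ PN ≤ min{1,(1−p₀)/p₁}.
  lower = (p₁ − p₀)/p₁ = 0.444 / 0.767 ≈ 0.5789
  upper = min{1, (1 − p₀)/p₁} = 0.677 / 0.767 ≈ 0.8827

0.579 ≤ PN ≤ 0.883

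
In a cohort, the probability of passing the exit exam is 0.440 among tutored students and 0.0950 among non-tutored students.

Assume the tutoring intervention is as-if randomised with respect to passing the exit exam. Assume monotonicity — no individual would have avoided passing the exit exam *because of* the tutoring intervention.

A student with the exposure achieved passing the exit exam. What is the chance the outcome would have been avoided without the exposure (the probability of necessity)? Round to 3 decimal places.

PN ≈ 0.784

Let p₁ = 0.44, p₀ = 0.095.
Under exogeneity and monotonicity, PN = (p₁ − p₀) / p₁.
PN = (0.44 − 0.095) / 0.44 = 0.345 / 0.44 ≈ 0.7841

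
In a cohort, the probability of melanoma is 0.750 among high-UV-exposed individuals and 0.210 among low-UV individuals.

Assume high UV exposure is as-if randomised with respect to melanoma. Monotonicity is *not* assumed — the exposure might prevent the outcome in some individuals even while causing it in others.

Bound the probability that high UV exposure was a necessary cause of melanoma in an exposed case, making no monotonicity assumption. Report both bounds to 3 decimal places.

0.720 ≤ PN ≤ 1.000

Let p₁ = 0.75, p₀ = 0.21.
Under exogeneity alone the bounds on PN are max{0,(p₁−p₀)/p₁} ≤ PN ≤ min{1,(1−p₀)/p₁}.
  lower = (p₁ − p₀)/p₁ = 0.54 / 0.75 ≈ 0.7200
  upper = min{1, (1 − p₀)/p₁} = 0.79 / 0.75 ≈ 1.0533 → capped at 1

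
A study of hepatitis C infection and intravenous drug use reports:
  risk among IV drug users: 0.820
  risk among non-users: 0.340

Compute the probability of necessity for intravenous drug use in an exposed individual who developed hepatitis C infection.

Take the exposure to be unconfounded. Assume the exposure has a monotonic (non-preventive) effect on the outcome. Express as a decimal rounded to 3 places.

PN ≈ 0.585

Let p₁ = 0.82, p₀ = 0.34.
Under exogeneity and monotonicity, PN = (p₁ − p₀) / p₁.
PN = (0.82 − 0.34) / 0.82 = 0.48 / 0.82 ≈ 0.5854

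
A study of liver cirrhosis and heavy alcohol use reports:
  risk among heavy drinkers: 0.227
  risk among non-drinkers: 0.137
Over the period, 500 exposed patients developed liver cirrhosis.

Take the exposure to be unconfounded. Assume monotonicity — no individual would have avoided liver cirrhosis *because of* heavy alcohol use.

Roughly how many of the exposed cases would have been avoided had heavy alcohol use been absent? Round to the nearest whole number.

about 198 cases

Let p₁ = 0.227, p₀ = 0.137.
PN = (p₁ − p₀)/p₁ = (0.227 − 0.137) / 0.227 ≈ 0.39648.
Attributable cases ≈ PN × (exposed cases) = 0.39648 × 500 ≈ 198.24.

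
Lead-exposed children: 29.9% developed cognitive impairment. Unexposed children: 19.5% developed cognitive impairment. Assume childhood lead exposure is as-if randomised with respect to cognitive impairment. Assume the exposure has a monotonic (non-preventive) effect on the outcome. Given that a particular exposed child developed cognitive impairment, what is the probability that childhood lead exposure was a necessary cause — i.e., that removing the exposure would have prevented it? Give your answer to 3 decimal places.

PN ≈ 0.348

p₁ = 0.299, p₀ = 0.195.
Under exogeneity and monotonicity, PN = (p₁ − p₀) / p₁.
PN = (0.299 − 0.195) / 0.299 = 0.104 / 0.299 ≈ 0.3478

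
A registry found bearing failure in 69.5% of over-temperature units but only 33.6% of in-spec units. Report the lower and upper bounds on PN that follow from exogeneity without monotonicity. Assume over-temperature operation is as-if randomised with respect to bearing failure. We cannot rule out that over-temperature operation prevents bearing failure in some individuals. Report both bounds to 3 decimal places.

0.517 ≤ PN ≤ 0.955

p₁ = 0.695, p₀ = 0.336.
Under exogeneity alone the bounds on PN are max{0,(p₁−p₀)/p₁} ≤ PN ≤ min{1,(1−p₀)/p₁}.
  lower = (p₁ − p₀)/p₁ = 0.359 / 0.695 ≈ 0.5165
  upper = min{1, (1 − p₀)/p₁} = 0.664 / 0.695 ≈ 0.9554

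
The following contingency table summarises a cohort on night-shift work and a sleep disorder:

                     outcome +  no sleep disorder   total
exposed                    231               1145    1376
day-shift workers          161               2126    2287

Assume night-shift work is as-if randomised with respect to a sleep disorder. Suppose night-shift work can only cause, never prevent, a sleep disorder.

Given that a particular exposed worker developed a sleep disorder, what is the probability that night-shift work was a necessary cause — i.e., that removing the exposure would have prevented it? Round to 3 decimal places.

p₁ = P(outcome | exposed) = 231/1376 = 0.16788
p₀ = P(outcome | unexposed) = 161/2287 = 0.070398
Under exogeneity and monotonicity, PN = (p₁ − p₀)/p₁.
PN = (0.16788 − 0.070398) / 0.16788 ≈ 0.5807

PN ≈ 0.581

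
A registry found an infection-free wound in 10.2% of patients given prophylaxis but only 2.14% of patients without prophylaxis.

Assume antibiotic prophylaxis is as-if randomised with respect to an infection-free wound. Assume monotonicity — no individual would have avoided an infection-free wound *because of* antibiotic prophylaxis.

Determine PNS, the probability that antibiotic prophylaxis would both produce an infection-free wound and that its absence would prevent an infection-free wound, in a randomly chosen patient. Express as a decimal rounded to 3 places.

PNS ≈ 0.081

p₁ = 0.102, p₀ = 0.0214.
Under exogeneity and monotonicity, PNS = p₁ − p₀.
PNS = 0.102 − 0.0214 = 0.0806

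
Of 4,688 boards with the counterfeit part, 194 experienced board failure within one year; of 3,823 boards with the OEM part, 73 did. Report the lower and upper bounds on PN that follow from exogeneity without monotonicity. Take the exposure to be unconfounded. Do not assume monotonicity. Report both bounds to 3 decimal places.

0.539 ≤ PN ≤ 1.000

p₁ = P(outcome | exposed) = 194/4688 = 0.041382
p₀ = P(outcome | unexposed) = 73/3823 = 0.019095
Under exogeneity alone the bounds on PN are max{0,(p₁−p₀)/p₁} ≤ PN ≤ min{1,(1−p₀)/p₁}.
  lower = (p₁ − p₀)/p₁ = 0.022287 / 0.041382 ≈ 0.5386
  upper = min{1, (1 − p₀)/p₁} = 0.98091 / 0.041382 ≈ 23.7035 → capped at 1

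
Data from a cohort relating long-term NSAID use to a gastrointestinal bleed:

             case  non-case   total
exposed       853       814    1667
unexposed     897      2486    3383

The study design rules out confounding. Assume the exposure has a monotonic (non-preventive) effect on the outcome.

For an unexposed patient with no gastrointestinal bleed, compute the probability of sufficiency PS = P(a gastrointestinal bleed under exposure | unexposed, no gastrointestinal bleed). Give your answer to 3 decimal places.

PS ≈ 0.336

p₁ = P(outcome | exposed) = 853/1667 = 0.5117
p₀ = P(outcome | unexposed) = 897/3383 = 0.26515
Under exogeneity and monotonicity, PS = (p₁ − p₀)/(1 − p₀).
PS = (0.5117 − 0.26515) / 0.73485 ≈ 0.3355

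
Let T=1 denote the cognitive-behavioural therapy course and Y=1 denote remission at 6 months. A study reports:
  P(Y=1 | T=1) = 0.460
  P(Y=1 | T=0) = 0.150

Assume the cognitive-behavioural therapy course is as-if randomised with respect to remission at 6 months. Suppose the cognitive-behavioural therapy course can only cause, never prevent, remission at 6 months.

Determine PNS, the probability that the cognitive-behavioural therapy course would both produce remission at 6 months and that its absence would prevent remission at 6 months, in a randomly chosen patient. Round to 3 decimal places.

Let p₁ = 0.46, p₀ = 0.15.
Under exogeneity and monotonicity, PNS = p₁ − p₀.
PNS = 0.46 − 0.15 = 0.31

PNS ≈ 0.310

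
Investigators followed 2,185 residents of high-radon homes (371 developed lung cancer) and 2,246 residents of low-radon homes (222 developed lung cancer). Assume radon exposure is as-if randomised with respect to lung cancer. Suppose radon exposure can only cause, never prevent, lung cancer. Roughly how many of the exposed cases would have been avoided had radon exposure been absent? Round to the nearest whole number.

about 155 cases

p₁ = P(outcome | exposed) = 371/2185 = 0.16979
p₀ = P(outcome | unexposed) = 222/2246 = 0.098842
PN = (p₁ − p₀)/p₁ = (0.16979 − 0.098842) / 0.16979 ≈ 0.41787.
Attributable cases ≈ PN × (exposed cases) = 0.41787 × 371 ≈ 155.03.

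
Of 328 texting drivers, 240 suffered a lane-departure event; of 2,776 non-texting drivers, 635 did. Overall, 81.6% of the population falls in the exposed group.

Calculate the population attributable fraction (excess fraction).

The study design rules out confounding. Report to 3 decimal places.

PAF ≈ 0.642

p₁ = P(outcome | exposed) = 240/328 = 0.73171
p₀ = P(outcome | unexposed) = 635/2776 = 0.22875
Overall risk P(Y=1) = π·p₁ + (1−π)·p₀ = 0.816×0.73171 + 0.184×0.22875 = 0.63916.
Under exogeneity, PAF = [P(Y=1) − p₀] / P(Y=1).
PAF = (0.63916 − 0.22875) / 0.63916 ≈ 0.6421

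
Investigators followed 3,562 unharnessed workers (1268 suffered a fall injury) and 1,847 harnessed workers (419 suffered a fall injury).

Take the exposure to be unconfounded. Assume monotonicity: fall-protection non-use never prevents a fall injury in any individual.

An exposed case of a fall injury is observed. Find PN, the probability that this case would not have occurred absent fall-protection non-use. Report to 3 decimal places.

PN ≈ 0.363

p₁ = P(outcome | exposed) = 1268/3562 = 0.35598
p₀ = P(outcome | unexposed) = 419/1847 = 0.22685
Under exogeneity and monotonicity, PN = (p₁ − p₀) / p₁.
PN = (0.35598 − 0.22685) / 0.35598 = 0.12913 / 0.35598 ≈ 0.3627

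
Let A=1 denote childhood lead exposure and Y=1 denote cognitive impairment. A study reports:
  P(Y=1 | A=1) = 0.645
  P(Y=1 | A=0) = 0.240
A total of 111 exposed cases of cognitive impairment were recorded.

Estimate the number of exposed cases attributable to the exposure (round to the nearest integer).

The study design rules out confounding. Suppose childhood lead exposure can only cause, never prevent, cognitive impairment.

about 70 cases

Let p₁ = 0.645, p₀ = 0.24.
PN = (p₁ − p₀)/p₁ = (0.645 − 0.24) / 0.645 ≈ 0.62791.
Attributable cases ≈ PN × (exposed cases) = 0.62791 × 111 ≈ 69.70.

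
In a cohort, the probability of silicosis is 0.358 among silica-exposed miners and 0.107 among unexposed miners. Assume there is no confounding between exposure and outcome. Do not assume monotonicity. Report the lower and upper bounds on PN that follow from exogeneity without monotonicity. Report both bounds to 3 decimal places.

0.701 ≤ PN ≤ 1.000

Let p₁ = 0.358, p₀ = 0.107.
Under exogeneity alone the bounds on PN are max{0,(p₁−p₀)/p₁} ≤ PN ≤ min{1,(1−p₀)/p₁}.
  lower = (p₁ − p₀)/p₁ = 0.251 / 0.358 ≈ 0.7011
  upper = min{1, (1 − p₀)/p₁} = 0.893 / 0.358 ≈ 2.4944 → capped at 1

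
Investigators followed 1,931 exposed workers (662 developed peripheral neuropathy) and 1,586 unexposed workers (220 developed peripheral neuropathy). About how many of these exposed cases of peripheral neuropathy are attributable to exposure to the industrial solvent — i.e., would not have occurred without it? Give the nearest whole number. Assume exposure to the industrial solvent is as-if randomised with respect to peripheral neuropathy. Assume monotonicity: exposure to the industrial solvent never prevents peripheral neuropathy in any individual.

p₁ = P(outcome | exposed) = 662/1931 = 0.34283
p₀ = P(outcome | unexposed) = 220/1586 = 0.13871
PN = (p₁ − p₀)/p₁ = (0.34283 − 0.13871) / 0.34283 ≈ 0.59538.
Attributable cases ≈ PN × (exposed cases) = 0.59538 × 662 ≈ 394.14.

about 394 cases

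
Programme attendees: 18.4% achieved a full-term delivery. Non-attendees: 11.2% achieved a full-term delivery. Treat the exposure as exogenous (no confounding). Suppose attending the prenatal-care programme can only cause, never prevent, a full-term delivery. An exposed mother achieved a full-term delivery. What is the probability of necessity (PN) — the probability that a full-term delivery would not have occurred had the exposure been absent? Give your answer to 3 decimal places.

p₁ = 0.184, p₀ = 0.112.
Under exogeneity and monotonicity, PN = (p₁ − p₀) / p₁.
PN = (0.184 − 0.112) / 0.184 = 0.072 / 0.184 ≈ 0.3913

PN ≈ 0.391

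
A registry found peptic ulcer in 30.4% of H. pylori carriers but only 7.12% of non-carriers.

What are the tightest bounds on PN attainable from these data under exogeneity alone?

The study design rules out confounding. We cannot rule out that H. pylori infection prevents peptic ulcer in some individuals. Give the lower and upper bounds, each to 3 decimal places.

0.766 ≤ PN ≤ 1.000

p₁ = 0.304, p₀ = 0.0712.
Under exogeneity alone the bounds on PN are max{0,(p₁−p₀)/p₁} ≤ PN ≤ min{1,(1−p₀)/p₁}.
  lower = (p₁ − p₀)/p₁ = 0.2328 / 0.304 ≈ 0.7658
  upper = min{1, (1 − p₀)/p₁} = 0.9288 / 0.304 ≈ 3.0553 → capped at 1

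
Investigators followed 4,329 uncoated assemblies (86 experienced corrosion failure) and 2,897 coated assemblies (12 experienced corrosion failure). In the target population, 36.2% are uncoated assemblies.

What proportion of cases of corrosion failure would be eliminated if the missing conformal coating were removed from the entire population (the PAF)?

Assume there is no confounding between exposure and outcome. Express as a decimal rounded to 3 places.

PAF ≈ 0.579

p₁ = P(outcome | exposed) = 86/4329 = 0.019866
p₀ = P(outcome | unexposed) = 12/2897 = 0.0041422
Overall risk P(Y=1) = π·p₁ + (1−π)·p₀ = 0.362×0.019866 + 0.638×0.0041422 = 0.0098342.
Under exogeneity, PAF = [P(Y=1) − p₀] / P(Y=1).
PAF = (0.0098342 − 0.0041422) / 0.0098342 ≈ 0.5788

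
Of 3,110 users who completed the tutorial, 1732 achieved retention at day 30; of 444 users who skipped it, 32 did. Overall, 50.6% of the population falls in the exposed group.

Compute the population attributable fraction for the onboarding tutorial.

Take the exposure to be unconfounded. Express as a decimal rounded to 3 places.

p₁ = P(outcome | exposed) = 1732/3110 = 0.55691
p₀ = P(outcome | unexposed) = 32/444 = 0.072072
Overall risk P(Y=1) = π·p₁ + (1−π)·p₀ = 0.506×0.55691 + 0.494×0.072072 = 0.3174.
Under exogeneity, PAF = [P(Y=1) − p₀] / P(Y=1).
PAF = (0.3174 − 0.072072) / 0.3174 ≈ 0.7729

PAF ≈ 0.773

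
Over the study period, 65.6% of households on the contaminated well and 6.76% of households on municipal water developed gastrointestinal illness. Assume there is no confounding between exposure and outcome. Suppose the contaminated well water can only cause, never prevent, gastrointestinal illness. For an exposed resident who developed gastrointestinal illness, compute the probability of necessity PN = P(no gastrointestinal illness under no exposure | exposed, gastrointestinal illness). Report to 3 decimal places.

PN ≈ 0.897

p₁ = 0.656, p₀ = 0.0676.
Under exogeneity and monotonicity, PN = (p₁ − p₀) / p₁.
PN = (0.656 − 0.0676) / 0.656 = 0.5884 / 0.656 ≈ 0.8970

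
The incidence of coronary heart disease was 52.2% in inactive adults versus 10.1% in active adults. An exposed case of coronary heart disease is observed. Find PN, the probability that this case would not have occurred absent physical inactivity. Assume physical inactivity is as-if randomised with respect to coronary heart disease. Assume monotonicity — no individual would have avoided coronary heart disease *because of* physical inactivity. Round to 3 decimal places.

p₁ = 0.522, p₀ = 0.101.
Under exogeneity and monotonicity, PN = (p₁ − p₀) / p₁.
PN = (0.522 − 0.101) / 0.522 = 0.421 / 0.522 ≈ 0.8065

PN ≈ 0.807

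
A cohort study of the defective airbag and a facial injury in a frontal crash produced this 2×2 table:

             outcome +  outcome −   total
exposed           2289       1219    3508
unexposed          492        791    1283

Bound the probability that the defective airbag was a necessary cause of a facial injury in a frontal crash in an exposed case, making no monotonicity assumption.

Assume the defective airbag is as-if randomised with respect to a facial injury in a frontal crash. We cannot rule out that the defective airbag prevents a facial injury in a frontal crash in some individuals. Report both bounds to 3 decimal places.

0.412 ≤ PN ≤ 0.945

p₁ = P(outcome | exposed) = 2289/3508 = 0.65251
p₀ = P(outcome | unexposed) = 492/1283 = 0.38348
Under exogeneity alone the bounds on PN are max{0,(p₁−p₀)/p₁} ≤ PN ≤ min{1,(1−p₀)/p₁}.
  lower = (p₁ − p₀)/p₁ = 0.26903 / 0.65251 ≈ 0.4123
  upper = min{1, (1 − p₀)/p₁} = 0.61652 / 0.65251 ≈ 0.9449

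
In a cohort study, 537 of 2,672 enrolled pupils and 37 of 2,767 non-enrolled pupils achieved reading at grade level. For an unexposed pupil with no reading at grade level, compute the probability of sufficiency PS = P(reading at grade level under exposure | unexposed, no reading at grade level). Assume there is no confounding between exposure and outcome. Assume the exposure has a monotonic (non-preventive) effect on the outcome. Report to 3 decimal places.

p₁ = P(outcome | exposed) = 537/2672 = 0.20097
p₀ = P(outcome | unexposed) = 37/2767 = 0.013372
Under exogeneity and monotonicity, PS = (p₁ − p₀) / (1 − p₀).
PS = (0.20097 − 0.013372) / (1 − 0.013372) = 0.1876 / 0.98663 ≈ 0.1901

PS ≈ 0.190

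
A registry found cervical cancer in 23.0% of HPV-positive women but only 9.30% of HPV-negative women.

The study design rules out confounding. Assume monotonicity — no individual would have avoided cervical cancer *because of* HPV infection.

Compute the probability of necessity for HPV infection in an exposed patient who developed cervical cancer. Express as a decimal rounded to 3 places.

p₁ = 0.23, p₀ = 0.093.
Under exogeneity and monotonicity, PN = (p₁ − p₀) / p₁.
PN = (0.23 − 0.093) / 0.23 = 0.137 / 0.23 ≈ 0.5957

PN ≈ 0.596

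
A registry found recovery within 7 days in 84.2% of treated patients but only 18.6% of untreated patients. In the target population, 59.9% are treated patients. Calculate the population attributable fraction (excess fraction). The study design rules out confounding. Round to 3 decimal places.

p₁ = 0.842, p₀ = 0.186.
Overall risk P(Y=1) = π·p₁ + (1−π)·p₀ = 0.599×0.842 + 0.401×0.186 = 0.57894.
Under exogeneity, PAF = [P(Y=1) − p₀] / P(Y=1).
PAF = (0.57894 − 0.186) / 0.57894 ≈ 0.6787

PAF ≈ 0.679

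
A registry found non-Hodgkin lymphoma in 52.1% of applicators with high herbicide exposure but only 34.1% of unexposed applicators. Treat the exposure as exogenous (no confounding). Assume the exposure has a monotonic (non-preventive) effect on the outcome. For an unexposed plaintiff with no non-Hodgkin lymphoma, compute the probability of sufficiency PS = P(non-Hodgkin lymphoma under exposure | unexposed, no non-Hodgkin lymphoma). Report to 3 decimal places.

p₁ = 0.521, p₀ = 0.341.
Under exogeneity and monotonicity, PS = (p₁ − p₀) / (1 − p₀).
PS = (0.521 − 0.341) / (1 − 0.341) = 0.18 / 0.659 ≈ 0.2731

PS ≈ 0.273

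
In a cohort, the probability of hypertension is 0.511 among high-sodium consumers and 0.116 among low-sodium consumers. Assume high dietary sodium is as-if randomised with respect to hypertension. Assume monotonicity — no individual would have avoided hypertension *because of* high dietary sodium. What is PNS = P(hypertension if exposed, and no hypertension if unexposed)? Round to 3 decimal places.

Let p₁ = 0.511, p₀ = 0.116.
Under exogeneity and monotonicity, PNS = p₁ − p₀.
PNS = 0.511 − 0.116 = 0.395

PNS ≈ 0.395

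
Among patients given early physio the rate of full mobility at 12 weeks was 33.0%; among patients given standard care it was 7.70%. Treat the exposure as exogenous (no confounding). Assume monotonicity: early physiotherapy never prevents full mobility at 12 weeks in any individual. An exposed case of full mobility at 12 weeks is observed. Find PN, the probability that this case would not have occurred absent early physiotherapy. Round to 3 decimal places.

p₁ = 0.33, p₀ = 0.077.
Under exogeneity and monotonicity, PN = (p₁ − p₀) / p₁.
PN = (0.33 − 0.077) / 0.33 = 0.253 / 0.33 ≈ 0.7667

PN ≈ 0.767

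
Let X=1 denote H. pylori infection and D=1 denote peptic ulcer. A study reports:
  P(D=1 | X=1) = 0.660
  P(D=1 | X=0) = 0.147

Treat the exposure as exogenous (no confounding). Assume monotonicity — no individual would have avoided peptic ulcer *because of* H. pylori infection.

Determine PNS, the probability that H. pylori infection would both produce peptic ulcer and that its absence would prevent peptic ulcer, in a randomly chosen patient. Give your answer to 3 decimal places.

PNS ≈ 0.513

Let p₁ = 0.66, p₀ = 0.147.
Under exogeneity and monotonicity, PNS = p₁ − p₀.
PNS = 0.66 − 0.147 = 0.513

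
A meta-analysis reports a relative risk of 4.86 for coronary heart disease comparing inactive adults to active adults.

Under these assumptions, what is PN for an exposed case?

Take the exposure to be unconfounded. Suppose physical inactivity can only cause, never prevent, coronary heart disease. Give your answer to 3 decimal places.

PN ≈ 0.794

Under exogeneity and monotonicity, PN = (RR − 1) / RR = 1 − 1/RR.
PN = (4.86 − 1) / 4.86 = 3.86 / 4.86 ≈ 0.7942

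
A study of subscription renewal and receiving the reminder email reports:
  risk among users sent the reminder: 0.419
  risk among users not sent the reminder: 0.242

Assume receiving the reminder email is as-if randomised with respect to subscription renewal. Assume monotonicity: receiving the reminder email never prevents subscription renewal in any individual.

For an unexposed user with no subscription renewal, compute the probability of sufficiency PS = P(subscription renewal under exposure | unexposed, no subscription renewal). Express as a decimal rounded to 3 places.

PS ≈ 0.234

Let p₁ = 0.419, p₀ = 0.242.
Under exogeneity and monotonicity, PS = (p₁ − p₀) / (1 − p₀).
PS = (0.419 − 0.242) / (1 − 0.242) = 0.177 / 0.758 ≈ 0.2335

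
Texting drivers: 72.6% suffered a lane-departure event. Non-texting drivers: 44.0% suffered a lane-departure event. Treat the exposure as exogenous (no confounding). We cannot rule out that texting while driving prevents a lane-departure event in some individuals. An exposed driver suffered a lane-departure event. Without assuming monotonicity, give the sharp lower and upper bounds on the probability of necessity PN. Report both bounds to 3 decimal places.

0.394 ≤ PN ≤ 0.771

p₁ = 0.726, p₀ = 0.44.
Under exogeneity alone the bounds on PN are max{0,(p₁−p₀)/p₁} ≤ PN ≤ min{1,(1−p₀)/p₁}.
  lower = (p₁ − p₀)/p₁ = 0.286 / 0.726 ≈ 0.3939
  upper = min{1, (1 − p₀)/p₁} = 0.56 / 0.726 ≈ 0.7713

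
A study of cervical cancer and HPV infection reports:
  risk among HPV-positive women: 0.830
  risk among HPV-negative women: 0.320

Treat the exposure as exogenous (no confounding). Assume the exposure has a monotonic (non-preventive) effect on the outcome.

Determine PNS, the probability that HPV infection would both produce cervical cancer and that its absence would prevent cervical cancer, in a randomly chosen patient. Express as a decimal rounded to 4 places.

PNS ≈ 0.5100

Let p₁ = 0.83, p₀ = 0.32.
Under exogeneity and monotonicity, PNS = p₁ − p₀.
PNS = 0.83 − 0.32 = 0.51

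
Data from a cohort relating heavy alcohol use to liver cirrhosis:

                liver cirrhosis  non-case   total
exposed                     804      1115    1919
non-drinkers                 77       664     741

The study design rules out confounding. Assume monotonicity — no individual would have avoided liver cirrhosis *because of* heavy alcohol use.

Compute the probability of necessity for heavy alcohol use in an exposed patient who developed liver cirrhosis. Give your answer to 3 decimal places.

PN ≈ 0.752

p₁ = P(outcome | exposed) = 804/1919 = 0.41897
p₀ = P(outcome | unexposed) = 77/741 = 0.10391
Under exogeneity and monotonicity, PN = (p₁ − p₀)/p₁.
PN = (0.41897 − 0.10391) / 0.41897 ≈ 0.7520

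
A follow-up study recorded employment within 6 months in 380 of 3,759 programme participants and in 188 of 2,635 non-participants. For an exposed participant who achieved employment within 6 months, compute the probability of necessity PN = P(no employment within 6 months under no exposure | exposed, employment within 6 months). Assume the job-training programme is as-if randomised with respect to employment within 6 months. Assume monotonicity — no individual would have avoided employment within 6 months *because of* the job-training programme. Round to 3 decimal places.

PN ≈ 0.294

p₁ = P(outcome | exposed) = 380/3759 = 0.10109
p₀ = P(outcome | unexposed) = 188/2635 = 0.071347
Under exogeneity and monotonicity, PN = (p₁ − p₀) / p₁.
PN = (0.10109 − 0.071347) / 0.10109 = 0.029743 / 0.10109 ≈ 0.2942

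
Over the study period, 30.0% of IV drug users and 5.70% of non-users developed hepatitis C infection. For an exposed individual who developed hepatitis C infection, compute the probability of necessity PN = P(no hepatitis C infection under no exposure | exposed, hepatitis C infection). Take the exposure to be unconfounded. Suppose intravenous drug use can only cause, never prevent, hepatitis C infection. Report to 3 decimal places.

p₁ = 0.3, p₀ = 0.057.
Under exogeneity and monotonicity, PN = (p₁ − p₀) / p₁.
PN = (0.3 − 0.057) / 0.3 = 0.243 / 0.3 ≈ 0.8100

PN ≈ 0.810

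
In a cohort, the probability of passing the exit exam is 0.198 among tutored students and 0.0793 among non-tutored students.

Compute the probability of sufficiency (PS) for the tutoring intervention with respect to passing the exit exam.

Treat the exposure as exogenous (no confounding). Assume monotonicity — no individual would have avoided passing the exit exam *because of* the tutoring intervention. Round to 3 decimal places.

Let p₁ = 0.198, p₀ = 0.0793.
Under exogeneity and monotonicity, PS = (p₁ − p₀) / (1 − p₀).
PS = (0.198 − 0.0793) / (1 − 0.0793) = 0.1187 / 0.9207 ≈ 0.1289

PS ≈ 0.129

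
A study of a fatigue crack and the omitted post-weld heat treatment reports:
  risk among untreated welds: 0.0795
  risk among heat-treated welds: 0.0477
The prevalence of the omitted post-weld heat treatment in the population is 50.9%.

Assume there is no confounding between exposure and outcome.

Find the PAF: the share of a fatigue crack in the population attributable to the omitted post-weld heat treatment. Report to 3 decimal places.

PAF ≈ 0.253

Let p₁ = 0.0795, p₀ = 0.0477.
Overall risk P(Y=1) = π·p₁ + (1−π)·p₀ = 0.509×0.0795 + 0.491×0.0477 = 0.063886.
Under exogeneity, PAF = [P(Y=1) − p₀] / P(Y=1).
PAF = (0.063886 − 0.0477) / 0.063886 ≈ 0.2534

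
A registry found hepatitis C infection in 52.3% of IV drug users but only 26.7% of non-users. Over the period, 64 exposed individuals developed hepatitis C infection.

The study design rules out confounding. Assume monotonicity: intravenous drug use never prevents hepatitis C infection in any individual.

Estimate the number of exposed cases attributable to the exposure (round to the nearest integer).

p₁ = 0.523, p₀ = 0.267.
PN = (p₁ − p₀)/p₁ = (0.523 − 0.267) / 0.523 ≈ 0.48948.
Attributable cases ≈ PN × (exposed cases) = 0.48948 × 64 ≈ 31.33.

about 31 cases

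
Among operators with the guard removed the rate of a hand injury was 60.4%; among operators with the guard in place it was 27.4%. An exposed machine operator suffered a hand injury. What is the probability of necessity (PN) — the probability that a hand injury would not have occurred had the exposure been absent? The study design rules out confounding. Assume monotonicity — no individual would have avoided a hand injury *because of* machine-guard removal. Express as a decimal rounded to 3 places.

p₁ = 0.604, p₀ = 0.274.
Under exogeneity and monotonicity, PN = (p₁ − p₀) / p₁.
PN = (0.604 − 0.274) / 0.604 = 0.33 / 0.604 ≈ 0.5464

PN ≈ 0.546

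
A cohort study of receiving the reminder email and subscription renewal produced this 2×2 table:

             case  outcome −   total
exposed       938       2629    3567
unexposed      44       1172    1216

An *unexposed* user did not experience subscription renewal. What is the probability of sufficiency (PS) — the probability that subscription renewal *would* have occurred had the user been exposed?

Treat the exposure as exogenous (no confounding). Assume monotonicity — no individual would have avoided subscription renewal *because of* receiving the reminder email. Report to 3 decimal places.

p₁ = P(outcome | exposed) = 938/3567 = 0.26297
p₀ = P(outcome | unexposed) = 44/1216 = 0.036184
Under exogeneity and monotonicity, PS = (p₁ − p₀) / (1 − p₀).
PS = (0.26297 − 0.036184) / (1 − 0.036184) = 0.22678 / 0.96382 ≈ 0.2353

PS ≈ 0.235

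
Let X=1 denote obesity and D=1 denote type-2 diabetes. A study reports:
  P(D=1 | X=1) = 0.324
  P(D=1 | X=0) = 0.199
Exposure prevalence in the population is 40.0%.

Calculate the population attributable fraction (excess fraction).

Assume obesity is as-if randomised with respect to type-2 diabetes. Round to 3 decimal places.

Let p₁ = 0.324, p₀ = 0.199.
Overall risk P(Y=1) = π·p₁ + (1−π)·p₀ = 0.4×0.324 + 0.6×0.199 = 0.249.
Under exogeneity, PAF = [P(Y=1) − p₀] / P(Y=1).
PAF = (0.249 − 0.199) / 0.249 ≈ 0.2008

PAF ≈ 0.201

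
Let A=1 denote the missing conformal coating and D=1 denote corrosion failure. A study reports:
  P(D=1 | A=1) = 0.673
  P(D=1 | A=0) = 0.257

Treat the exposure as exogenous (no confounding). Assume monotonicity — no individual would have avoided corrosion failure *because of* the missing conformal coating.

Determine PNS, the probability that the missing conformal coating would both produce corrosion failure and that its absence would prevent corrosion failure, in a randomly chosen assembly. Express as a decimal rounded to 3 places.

PNS ≈ 0.416

Let p₁ = 0.673, p₀ = 0.257.
Under exogeneity and monotonicity, PNS = p₁ − p₀.
PNS = 0.673 − 0.257 = 0.416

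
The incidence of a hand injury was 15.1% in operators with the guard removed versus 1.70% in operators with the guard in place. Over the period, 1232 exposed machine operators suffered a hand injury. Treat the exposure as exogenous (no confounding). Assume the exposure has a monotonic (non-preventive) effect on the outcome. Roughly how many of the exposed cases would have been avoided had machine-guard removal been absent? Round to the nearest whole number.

about 1093 cases

p₁ = 0.151, p₀ = 0.017.
PN = (p₁ − p₀)/p₁ = (0.151 − 0.017) / 0.151 ≈ 0.88742.
Attributable cases ≈ PN × (exposed cases) = 0.88742 × 1232 ≈ 1093.30.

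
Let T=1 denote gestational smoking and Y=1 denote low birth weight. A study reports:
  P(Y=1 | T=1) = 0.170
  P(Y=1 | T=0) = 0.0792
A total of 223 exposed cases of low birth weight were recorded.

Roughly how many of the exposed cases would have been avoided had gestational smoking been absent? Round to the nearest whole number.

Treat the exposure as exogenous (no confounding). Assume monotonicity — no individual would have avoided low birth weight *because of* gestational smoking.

about 119 cases

Let p₁ = 0.17, p₀ = 0.0792.
PN = (p₁ − p₀)/p₁ = (0.17 − 0.0792) / 0.17 ≈ 0.53412.
Attributable cases ≈ PN × (exposed cases) = 0.53412 × 223 ≈ 119.11.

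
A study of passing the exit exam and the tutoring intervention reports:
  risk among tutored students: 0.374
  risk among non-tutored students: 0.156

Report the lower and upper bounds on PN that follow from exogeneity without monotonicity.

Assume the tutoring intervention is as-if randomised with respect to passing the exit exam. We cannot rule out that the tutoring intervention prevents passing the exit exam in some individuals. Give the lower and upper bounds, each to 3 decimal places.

0.583 ≤ PN ≤ 1.000

Let p₁ = 0.374, p₀ = 0.156.
Under exogeneity alone the bounds on PN are max{0,(p₁−p₀)/p₁} ≤ PN ≤ min{1,(1−p₀)/p₁}.
  lower = (p₁ − p₀)/p₁ = 0.218 / 0.374 ≈ 0.5829
  upper = min{1, (1 − p₀)/p₁} = 0.844 / 0.374 ≈ 2.2567 → capped at 1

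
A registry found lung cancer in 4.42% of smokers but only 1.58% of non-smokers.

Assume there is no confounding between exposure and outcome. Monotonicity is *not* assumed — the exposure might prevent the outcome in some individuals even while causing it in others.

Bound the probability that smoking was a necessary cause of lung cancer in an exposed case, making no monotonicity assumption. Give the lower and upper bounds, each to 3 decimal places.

0.643 ≤ PN ≤ 1.000

p₁ = 0.0442, p₀ = 0.0158.
Under exogeneity alone the bounds on PN are max{0,(p₁−p₀)/p₁} ≤ PN ≤ min{1,(1−p₀)/p₁}.
  lower = (p₁ − p₀)/p₁ = 0.0284 / 0.0442 ≈ 0.6425
  upper = min{1, (1 − p₀)/p₁} = 0.9842 / 0.0442 ≈ 22.2670 → capped at 1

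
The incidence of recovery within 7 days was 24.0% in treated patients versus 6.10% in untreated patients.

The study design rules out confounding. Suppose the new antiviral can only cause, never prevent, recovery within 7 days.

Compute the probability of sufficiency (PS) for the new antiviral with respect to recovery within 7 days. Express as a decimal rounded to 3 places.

PS ≈ 0.191

p₁ = 0.24, p₀ = 0.061.
Under exogeneity and monotonicity, PS = (p₁ − p₀) / (1 − p₀).
PS = (0.24 − 0.061) / (1 − 0.061) = 0.179 / 0.939 ≈ 0.1906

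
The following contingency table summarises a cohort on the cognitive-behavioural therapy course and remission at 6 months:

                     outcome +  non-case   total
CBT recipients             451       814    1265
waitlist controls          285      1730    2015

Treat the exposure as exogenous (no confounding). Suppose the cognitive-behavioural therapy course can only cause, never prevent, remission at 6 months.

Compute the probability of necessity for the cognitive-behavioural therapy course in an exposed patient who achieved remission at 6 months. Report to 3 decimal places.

PN ≈ 0.603

p₁ = P(outcome | exposed) = 451/1265 = 0.35652
p₀ = P(outcome | unexposed) = 285/2015 = 0.14144
Under exogeneity and monotonicity, PN = (p₁ − p₀)/p₁.
PN = (0.35652 − 0.14144) / 0.35652 ≈ 0.6033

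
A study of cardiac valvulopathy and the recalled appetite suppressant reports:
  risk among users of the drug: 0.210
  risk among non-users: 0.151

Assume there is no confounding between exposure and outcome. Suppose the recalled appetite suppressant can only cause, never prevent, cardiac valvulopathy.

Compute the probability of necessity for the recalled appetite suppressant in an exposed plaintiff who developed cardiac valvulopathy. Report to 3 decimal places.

PN ≈ 0.281

Let p₁ = 0.21, p₀ = 0.151.
Under exogeneity and monotonicity, PN = (p₁ − p₀) / p₁.
PN = (0.21 − 0.151) / 0.21 = 0.059 / 0.21 ≈ 0.2810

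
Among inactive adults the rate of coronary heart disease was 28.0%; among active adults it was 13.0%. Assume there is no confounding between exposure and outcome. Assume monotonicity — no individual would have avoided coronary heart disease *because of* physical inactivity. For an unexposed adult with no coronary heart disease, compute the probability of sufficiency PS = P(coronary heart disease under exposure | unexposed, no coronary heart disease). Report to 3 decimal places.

p₁ = 0.28, p₀ = 0.13.
Under exogeneity and monotonicity, PS = (p₁ − p₀) / (1 − p₀).
PS = (0.28 − 0.13) / (1 − 0.13) = 0.15 / 0.87 ≈ 0.1724

PS ≈ 0.172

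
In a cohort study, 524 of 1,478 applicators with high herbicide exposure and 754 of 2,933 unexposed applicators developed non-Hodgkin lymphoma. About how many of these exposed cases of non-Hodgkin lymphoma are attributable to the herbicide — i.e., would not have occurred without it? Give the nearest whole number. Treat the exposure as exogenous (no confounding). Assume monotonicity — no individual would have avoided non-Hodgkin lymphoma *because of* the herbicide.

about 144 cases

p₁ = P(outcome | exposed) = 524/1478 = 0.35453
p₀ = P(outcome | unexposed) = 754/2933 = 0.25707
PN = (p₁ − p₀)/p₁ = (0.35453 − 0.25707) / 0.35453 ≈ 0.27489.
Attributable cases ≈ PN × (exposed cases) = 0.27489 × 524 ≈ 144.04.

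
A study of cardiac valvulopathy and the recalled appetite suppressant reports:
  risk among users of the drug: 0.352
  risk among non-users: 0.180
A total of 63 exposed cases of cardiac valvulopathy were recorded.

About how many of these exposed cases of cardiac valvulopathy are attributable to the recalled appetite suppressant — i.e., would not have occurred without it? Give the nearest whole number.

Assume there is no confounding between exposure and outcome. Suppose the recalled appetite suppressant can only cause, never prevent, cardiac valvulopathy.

Let p₁ = 0.352, p₀ = 0.18.
PN = (p₁ − p₀)/p₁ = (0.352 − 0.18) / 0.352 ≈ 0.48864.
Attributable cases ≈ PN × (exposed cases) = 0.48864 × 63 ≈ 30.78.

about 31 cases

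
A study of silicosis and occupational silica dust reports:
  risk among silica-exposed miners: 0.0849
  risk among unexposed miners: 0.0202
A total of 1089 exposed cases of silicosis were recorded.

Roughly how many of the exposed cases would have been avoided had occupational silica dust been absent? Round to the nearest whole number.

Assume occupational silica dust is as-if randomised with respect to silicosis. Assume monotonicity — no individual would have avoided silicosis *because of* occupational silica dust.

about 830 cases

Let p₁ = 0.0849, p₀ = 0.0202.
PN = (p₁ − p₀)/p₁ = (0.0849 − 0.0202) / 0.0849 ≈ 0.76207.
Attributable cases ≈ PN × (exposed cases) = 0.76207 × 1089 ≈ 829.90.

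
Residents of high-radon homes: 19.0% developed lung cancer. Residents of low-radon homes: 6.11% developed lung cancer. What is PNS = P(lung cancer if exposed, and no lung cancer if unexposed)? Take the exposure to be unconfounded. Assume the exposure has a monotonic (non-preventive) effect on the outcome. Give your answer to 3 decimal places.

p₁ = 0.19, p₀ = 0.0611.
Under exogeneity and monotonicity, PNS = p₁ − p₀.
PNS = 0.19 − 0.0611 = 0.1289

PNS ≈ 0.129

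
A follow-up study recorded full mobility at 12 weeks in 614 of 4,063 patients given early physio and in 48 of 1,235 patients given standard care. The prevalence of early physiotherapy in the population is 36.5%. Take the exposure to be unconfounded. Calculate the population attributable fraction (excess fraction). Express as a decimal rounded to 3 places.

p₁ = P(outcome | exposed) = 614/4063 = 0.15112
p₀ = P(outcome | unexposed) = 48/1235 = 0.038866
Overall risk P(Y=1) = π·p₁ + (1−π)·p₀ = 0.365×0.15112 + 0.635×0.038866 = 0.079839.
Under exogeneity, PAF = [P(Y=1) − p₀] / P(Y=1).
PAF = (0.079839 − 0.038866) / 0.079839 ≈ 0.5132

PAF ≈ 0.513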